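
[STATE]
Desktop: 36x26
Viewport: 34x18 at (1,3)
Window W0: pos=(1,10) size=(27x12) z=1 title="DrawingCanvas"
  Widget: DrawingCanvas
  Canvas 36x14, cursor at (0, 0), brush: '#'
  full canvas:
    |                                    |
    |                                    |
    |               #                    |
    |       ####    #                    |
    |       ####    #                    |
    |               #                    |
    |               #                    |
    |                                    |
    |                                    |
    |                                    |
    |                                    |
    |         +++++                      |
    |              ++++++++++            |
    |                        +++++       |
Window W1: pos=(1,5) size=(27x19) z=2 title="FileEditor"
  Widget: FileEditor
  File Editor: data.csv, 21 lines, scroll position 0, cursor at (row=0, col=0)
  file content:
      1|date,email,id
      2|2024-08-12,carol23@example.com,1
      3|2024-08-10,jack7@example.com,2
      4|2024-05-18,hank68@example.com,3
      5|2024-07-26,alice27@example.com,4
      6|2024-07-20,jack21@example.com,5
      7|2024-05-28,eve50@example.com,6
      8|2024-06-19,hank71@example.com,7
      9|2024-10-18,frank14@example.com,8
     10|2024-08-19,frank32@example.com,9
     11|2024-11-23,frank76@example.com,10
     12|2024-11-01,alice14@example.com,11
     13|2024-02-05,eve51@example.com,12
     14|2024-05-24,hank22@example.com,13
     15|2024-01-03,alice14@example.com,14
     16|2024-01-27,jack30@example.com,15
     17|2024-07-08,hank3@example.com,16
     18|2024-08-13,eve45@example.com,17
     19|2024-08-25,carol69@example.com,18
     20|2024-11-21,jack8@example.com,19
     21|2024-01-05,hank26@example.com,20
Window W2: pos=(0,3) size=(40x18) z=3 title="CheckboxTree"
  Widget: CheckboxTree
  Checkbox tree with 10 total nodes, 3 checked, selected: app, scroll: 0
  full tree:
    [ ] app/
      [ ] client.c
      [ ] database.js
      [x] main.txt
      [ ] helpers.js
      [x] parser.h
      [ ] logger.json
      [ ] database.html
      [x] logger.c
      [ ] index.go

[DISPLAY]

━━━━━━━━━━━━━━━━━━━━━━━━━━━━━━━━━━
 CheckboxTree                     
──────────────────────────────────
>[-] app/                         
   [ ] client.c                   
   [ ] database.js                
   [x] main.txt                   
   [ ] helpers.js                 
   [x] parser.h                   
   [ ] logger.json                
   [ ] database.html              
   [x] logger.c                   
   [ ] index.go                   
                                  
                                  
                                  
                                  
━━━━━━━━━━━━━━━━━━━━━━━━━━━━━━━━━━


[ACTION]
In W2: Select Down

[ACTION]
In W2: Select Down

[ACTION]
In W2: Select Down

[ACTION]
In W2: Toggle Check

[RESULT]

━━━━━━━━━━━━━━━━━━━━━━━━━━━━━━━━━━
 CheckboxTree                     
──────────────────────────────────
 [-] app/                         
   [ ] client.c                   
   [ ] database.js                
>  [ ] main.txt                   
   [ ] helpers.js                 
   [x] parser.h                   
   [ ] logger.json                
   [ ] database.html              
   [x] logger.c                   
   [ ] index.go                   
                                  
                                  
                                  
                                  
━━━━━━━━━━━━━━━━━━━━━━━━━━━━━━━━━━


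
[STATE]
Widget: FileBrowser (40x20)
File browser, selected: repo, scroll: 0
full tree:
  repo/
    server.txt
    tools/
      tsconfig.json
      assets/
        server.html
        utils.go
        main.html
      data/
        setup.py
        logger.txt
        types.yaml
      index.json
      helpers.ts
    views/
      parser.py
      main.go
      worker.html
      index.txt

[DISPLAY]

> [-] repo/                             
    server.txt                          
    [+] tools/                          
    [+] views/                          
                                        
                                        
                                        
                                        
                                        
                                        
                                        
                                        
                                        
                                        
                                        
                                        
                                        
                                        
                                        
                                        


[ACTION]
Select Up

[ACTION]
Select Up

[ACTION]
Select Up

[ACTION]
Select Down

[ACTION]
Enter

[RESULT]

  [-] repo/                             
  > server.txt                          
    [+] tools/                          
    [+] views/                          
                                        
                                        
                                        
                                        
                                        
                                        
                                        
                                        
                                        
                                        
                                        
                                        
                                        
                                        
                                        
                                        


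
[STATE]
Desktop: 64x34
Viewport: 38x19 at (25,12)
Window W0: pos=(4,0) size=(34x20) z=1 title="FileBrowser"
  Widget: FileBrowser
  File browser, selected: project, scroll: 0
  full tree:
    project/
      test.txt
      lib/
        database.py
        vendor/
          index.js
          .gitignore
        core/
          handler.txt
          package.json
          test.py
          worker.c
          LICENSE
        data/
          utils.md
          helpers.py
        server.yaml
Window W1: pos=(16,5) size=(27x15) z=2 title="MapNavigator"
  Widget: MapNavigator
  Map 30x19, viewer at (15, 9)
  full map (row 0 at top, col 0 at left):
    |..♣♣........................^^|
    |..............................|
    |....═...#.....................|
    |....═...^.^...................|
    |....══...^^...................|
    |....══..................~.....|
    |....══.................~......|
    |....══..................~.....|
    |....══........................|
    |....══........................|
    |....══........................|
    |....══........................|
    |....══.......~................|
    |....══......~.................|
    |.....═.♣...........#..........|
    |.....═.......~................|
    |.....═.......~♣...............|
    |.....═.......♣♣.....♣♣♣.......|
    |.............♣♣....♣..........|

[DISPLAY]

.................┃                    
....@............┃                    
.................┃                    
.................┃                    
..~..............┃                    
.~...............┃                    
........#........┃                    
━━━━━━━━━━━━━━━━━┛                    
                                      
                                      
                                      
                                      
                                      
                                      
                                      
                                      
                                      
                                      
                                      


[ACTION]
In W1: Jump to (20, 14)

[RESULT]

..............   ┃                    
...#@.........   ┃                    
..............   ┃                    
..............   ┃                    
....♣♣♣.......   ┃                    
...♣..........   ┃                    
                 ┃                    
━━━━━━━━━━━━━━━━━┛                    
                                      
                                      
                                      
                                      
                                      
                                      
                                      
                                      
                                      
                                      
                                      


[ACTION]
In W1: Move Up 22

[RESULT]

                 ┃                    
....@.......^^   ┃                    
..............   ┃                    
..............   ┃                    
..............   ┃                    
..............   ┃                    
........~.....   ┃                    
━━━━━━━━━━━━━━━━━┛                    
                                      
                                      
                                      
                                      
                                      
                                      
                                      
                                      
                                      
                                      
                                      


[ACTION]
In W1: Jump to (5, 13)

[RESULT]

...══.......~....┃                    
...═@......~.....┃                    
....═.♣..........┃                    
....═.......~....┃                    
....═.......~♣...┃                    
....═.......♣♣...┃                    
............♣♣...┃                    
━━━━━━━━━━━━━━━━━┛                    
                                      
                                      
                                      
                                      
                                      
                                      
                                      
                                      
                                      
                                      
                                      


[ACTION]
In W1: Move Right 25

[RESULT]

.....            ┃                    
....@            ┃                    
.....            ┃                    
.....            ┃                    
.....            ┃                    
.....            ┃                    
.....            ┃                    
━━━━━━━━━━━━━━━━━┛                    
                                      
                                      
                                      
                                      
                                      
                                      
                                      
                                      
                                      
                                      
                                      


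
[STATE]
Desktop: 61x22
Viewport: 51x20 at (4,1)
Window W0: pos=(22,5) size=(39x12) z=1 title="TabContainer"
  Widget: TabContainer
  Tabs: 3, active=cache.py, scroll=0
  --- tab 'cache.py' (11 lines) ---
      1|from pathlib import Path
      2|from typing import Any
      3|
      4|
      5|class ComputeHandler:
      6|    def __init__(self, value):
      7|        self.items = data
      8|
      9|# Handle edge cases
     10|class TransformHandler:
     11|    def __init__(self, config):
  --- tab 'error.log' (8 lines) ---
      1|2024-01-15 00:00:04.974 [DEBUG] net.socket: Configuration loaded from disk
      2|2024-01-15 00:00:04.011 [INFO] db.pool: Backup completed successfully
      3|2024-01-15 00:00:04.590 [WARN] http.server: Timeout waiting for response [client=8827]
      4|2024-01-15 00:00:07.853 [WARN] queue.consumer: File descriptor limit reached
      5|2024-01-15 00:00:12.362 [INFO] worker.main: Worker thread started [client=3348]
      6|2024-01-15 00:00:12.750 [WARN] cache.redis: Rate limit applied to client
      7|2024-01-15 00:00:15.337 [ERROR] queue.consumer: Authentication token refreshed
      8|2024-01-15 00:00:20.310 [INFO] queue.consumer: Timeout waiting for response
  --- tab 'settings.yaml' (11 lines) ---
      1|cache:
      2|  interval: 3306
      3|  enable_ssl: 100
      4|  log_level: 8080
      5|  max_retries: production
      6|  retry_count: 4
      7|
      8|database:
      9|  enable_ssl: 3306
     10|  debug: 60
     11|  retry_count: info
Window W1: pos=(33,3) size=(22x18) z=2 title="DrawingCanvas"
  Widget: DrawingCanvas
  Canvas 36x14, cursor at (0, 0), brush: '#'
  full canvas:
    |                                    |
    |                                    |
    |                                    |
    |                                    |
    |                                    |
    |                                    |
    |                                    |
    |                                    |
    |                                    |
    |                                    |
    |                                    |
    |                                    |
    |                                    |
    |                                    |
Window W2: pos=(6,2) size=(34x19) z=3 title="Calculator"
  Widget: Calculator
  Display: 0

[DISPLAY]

                                                   
  ┏━━━━━━━━━━━━━━━━━━━━━━━━━━━━━━━━┓               
  ┃ Calculator                     ┃━━━━━━━━━━━━━━┓
  ┠────────────────────────────────┨ngCanvas      ┃
  ┃                               0┃──────────────┨
  ┃┌───┬───┬───┬───┐               ┃              ┃
  ┃│ 7 │ 8 │ 9 │ ÷ │               ┃              ┃
  ┃├───┼───┼───┼───┤               ┃              ┃
  ┃│ 4 │ 5 │ 6 │ × │               ┃              ┃
  ┃├───┼───┼───┼───┤               ┃              ┃
  ┃│ 1 │ 2 │ 3 │ - │               ┃              ┃
  ┃├───┼───┼───┼───┤               ┃              ┃
  ┃│ 0 │ . │ = │ + │               ┃              ┃
  ┃├───┼───┼───┼───┤               ┃              ┃
  ┃│ C │ MC│ MR│ M+│               ┃              ┃
  ┃└───┴───┴───┴───┘               ┃              ┃
  ┃                                ┃              ┃
  ┃                                ┃              ┃
  ┃                                ┃              ┃
  ┗━━━━━━━━━━━━━━━━━━━━━━━━━━━━━━━━┛━━━━━━━━━━━━━━┛


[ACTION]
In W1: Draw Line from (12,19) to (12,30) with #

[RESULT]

                                                   
  ┏━━━━━━━━━━━━━━━━━━━━━━━━━━━━━━━━┓               
  ┃ Calculator                     ┃━━━━━━━━━━━━━━┓
  ┠────────────────────────────────┨ngCanvas      ┃
  ┃                               0┃──────────────┨
  ┃┌───┬───┬───┬───┐               ┃              ┃
  ┃│ 7 │ 8 │ 9 │ ÷ │               ┃              ┃
  ┃├───┼───┼───┼───┤               ┃              ┃
  ┃│ 4 │ 5 │ 6 │ × │               ┃              ┃
  ┃├───┼───┼───┼───┤               ┃              ┃
  ┃│ 1 │ 2 │ 3 │ - │               ┃              ┃
  ┃├───┼───┼───┼───┤               ┃              ┃
  ┃│ 0 │ . │ = │ + │               ┃              ┃
  ┃├───┼───┼───┼───┤               ┃              ┃
  ┃│ C │ MC│ MR│ M+│               ┃              ┃
  ┃└───┴───┴───┴───┘               ┃              ┃
  ┃                                ┃              ┃
  ┃                                ┃             #┃
  ┃                                ┃              ┃
  ┗━━━━━━━━━━━━━━━━━━━━━━━━━━━━━━━━┛━━━━━━━━━━━━━━┛


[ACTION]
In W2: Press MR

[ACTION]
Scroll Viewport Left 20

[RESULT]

                                                   
      ┏━━━━━━━━━━━━━━━━━━━━━━━━━━━━━━━━┓           
      ┃ Calculator                     ┃━━━━━━━━━━━
      ┠────────────────────────────────┨ngCanvas   
      ┃                               0┃───────────
      ┃┌───┬───┬───┬───┐               ┃           
      ┃│ 7 │ 8 │ 9 │ ÷ │               ┃           
      ┃├───┼───┼───┼───┤               ┃           
      ┃│ 4 │ 5 │ 6 │ × │               ┃           
      ┃├───┼───┼───┼───┤               ┃           
      ┃│ 1 │ 2 │ 3 │ - │               ┃           
      ┃├───┼───┼───┼───┤               ┃           
      ┃│ 0 │ . │ = │ + │               ┃           
      ┃├───┼───┼───┼───┤               ┃           
      ┃│ C │ MC│ MR│ M+│               ┃           
      ┃└───┴───┴───┴───┘               ┃           
      ┃                                ┃           
      ┃                                ┃           
      ┃                                ┃           
      ┗━━━━━━━━━━━━━━━━━━━━━━━━━━━━━━━━┛━━━━━━━━━━━


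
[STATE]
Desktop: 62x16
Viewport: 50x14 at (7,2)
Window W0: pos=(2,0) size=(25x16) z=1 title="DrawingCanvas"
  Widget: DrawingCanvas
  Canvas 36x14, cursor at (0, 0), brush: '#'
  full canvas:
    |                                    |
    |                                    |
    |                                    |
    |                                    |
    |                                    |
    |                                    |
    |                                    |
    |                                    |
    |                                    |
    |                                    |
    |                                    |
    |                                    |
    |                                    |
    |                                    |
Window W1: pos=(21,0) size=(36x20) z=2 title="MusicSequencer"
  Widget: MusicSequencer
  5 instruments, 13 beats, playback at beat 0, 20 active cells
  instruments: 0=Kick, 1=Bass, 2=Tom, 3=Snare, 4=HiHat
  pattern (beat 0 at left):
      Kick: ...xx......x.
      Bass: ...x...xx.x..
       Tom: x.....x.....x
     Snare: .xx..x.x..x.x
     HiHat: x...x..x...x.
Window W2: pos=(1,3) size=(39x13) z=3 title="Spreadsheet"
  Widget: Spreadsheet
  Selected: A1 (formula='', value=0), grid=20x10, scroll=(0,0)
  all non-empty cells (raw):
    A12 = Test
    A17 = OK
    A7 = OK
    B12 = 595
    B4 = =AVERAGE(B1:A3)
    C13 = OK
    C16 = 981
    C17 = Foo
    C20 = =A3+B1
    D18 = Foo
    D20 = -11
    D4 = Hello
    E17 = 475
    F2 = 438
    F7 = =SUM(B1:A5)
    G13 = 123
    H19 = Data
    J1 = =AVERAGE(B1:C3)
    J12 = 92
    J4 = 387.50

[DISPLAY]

──────────────┠──────────────────────────────────┨
━━━━━━━━━━━━━━━━━━━━━━━━━━━━━━━━┓2               ┃
adsheet                         ┃·               ┃
────────────────────────────────┨·               ┃
                                ┃█               ┃
  A       B       C       D     ┃█               ┃
--------------------------------┃·               ┃
    [0]       0       0       0 ┃                ┃
      0       0       0       0 ┃                ┃
      0       0       0       0 ┃                ┃
      0       0       0Hello    ┃                ┃
      0       0       0       0 ┃                ┃
      0       0       0       0 ┃                ┃
━━━━━━━━━━━━━━━━━━━━━━━━━━━━━━━━┛                ┃


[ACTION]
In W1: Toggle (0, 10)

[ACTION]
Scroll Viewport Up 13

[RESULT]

━━━━━━━━━━━━━━┏━━━━━━━━━━━━━━━━━━━━━━━━━━━━━━━━━━┓
wingCanvas    ┃ MusicSequencer                   ┃
──────────────┠──────────────────────────────────┨
━━━━━━━━━━━━━━━━━━━━━━━━━━━━━━━━┓2               ┃
adsheet                         ┃·               ┃
────────────────────────────────┨·               ┃
                                ┃█               ┃
  A       B       C       D     ┃█               ┃
--------------------------------┃·               ┃
    [0]       0       0       0 ┃                ┃
      0       0       0       0 ┃                ┃
      0       0       0       0 ┃                ┃
      0       0       0Hello    ┃                ┃
      0       0       0       0 ┃                ┃


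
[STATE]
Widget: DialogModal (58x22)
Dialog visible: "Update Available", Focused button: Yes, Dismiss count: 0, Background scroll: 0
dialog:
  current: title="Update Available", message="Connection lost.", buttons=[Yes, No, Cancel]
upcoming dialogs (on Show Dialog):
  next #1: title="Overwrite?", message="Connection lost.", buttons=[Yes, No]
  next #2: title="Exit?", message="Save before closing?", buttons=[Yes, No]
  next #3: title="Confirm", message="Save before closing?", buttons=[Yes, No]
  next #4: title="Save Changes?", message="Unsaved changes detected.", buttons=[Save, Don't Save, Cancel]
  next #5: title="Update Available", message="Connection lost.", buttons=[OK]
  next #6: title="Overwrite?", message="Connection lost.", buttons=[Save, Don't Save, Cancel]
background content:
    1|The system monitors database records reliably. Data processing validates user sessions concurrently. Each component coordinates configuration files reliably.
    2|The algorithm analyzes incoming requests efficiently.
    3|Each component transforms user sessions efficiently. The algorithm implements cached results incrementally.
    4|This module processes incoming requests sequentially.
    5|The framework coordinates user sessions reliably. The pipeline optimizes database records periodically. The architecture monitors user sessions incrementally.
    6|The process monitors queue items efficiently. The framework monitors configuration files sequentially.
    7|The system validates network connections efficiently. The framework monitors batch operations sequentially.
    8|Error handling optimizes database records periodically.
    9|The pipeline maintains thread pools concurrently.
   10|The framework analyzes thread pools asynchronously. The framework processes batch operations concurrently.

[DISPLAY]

The system monitors database records reliably. Data proces
The algorithm analyzes incoming requests efficiently.     
Each component transforms user sessions efficiently. The a
This module processes incoming requests sequentially.     
The framework coordinates user sessions reliably. The pipe
The process monitors queue items efficiently. The framewor
The system validates network connections efficiently. The 
Error handling optimizes database records periodically.   
The pipeline main┌─────────────────────┐urrently.         
The framework ana│   Update Available  │chronously. The fr
                 │   Connection lost.  │                  
                 │ [Yes]  No   Cancel  │                  
                 └─────────────────────┘                  
                                                          
                                                          
                                                          
                                                          
                                                          
                                                          
                                                          
                                                          
                                                          


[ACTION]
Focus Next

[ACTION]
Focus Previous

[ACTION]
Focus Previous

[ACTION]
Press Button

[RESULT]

The system monitors database records reliably. Data proces
The algorithm analyzes incoming requests efficiently.     
Each component transforms user sessions efficiently. The a
This module processes incoming requests sequentially.     
The framework coordinates user sessions reliably. The pipe
The process monitors queue items efficiently. The framewor
The system validates network connections efficiently. The 
Error handling optimizes database records periodically.   
The pipeline maintains thread pools concurrently.         
The framework analyzes thread pools asynchronously. The fr
                                                          
                                                          
                                                          
                                                          
                                                          
                                                          
                                                          
                                                          
                                                          
                                                          
                                                          
                                                          


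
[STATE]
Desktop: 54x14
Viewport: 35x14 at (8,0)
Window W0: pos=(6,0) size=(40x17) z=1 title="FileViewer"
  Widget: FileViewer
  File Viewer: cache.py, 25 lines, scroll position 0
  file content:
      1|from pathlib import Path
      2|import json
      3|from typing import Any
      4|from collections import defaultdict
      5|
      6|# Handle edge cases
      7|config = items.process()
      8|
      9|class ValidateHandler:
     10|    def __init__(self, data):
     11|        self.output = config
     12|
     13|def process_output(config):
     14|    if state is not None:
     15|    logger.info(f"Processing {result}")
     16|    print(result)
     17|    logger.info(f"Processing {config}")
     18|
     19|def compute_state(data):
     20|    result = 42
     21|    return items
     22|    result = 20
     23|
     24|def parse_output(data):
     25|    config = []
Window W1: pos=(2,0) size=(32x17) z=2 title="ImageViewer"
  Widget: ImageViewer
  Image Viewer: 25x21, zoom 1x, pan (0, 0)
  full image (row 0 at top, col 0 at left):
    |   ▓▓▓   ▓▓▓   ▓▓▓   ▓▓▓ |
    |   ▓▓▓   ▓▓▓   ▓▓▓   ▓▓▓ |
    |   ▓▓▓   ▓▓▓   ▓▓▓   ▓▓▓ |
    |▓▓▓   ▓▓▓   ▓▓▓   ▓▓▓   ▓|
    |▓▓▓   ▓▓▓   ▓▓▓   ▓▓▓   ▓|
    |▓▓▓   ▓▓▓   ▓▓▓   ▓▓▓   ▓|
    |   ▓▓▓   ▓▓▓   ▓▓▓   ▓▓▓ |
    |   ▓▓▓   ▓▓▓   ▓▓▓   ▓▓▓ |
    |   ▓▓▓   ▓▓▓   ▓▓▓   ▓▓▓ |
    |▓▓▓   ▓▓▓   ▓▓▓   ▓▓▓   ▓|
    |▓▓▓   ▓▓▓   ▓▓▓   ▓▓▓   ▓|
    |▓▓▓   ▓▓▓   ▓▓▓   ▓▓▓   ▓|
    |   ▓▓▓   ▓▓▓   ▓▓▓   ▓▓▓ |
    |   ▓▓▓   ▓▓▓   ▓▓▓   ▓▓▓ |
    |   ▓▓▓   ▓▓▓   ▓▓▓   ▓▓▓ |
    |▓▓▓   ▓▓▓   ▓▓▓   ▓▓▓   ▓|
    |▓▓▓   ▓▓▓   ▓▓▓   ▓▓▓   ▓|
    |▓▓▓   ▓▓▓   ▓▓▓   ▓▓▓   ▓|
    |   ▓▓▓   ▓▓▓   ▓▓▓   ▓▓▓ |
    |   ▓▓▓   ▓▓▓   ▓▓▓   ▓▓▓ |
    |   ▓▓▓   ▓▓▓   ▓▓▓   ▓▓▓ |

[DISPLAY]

━━━━━━━━━━━━━━━━━━━━━━━━━┓━━━━━━━━━
eViewer                  ┃         
─────────────────────────┨─────────
▓   ▓▓▓   ▓▓▓   ▓▓▓      ┃         
▓   ▓▓▓   ▓▓▓   ▓▓▓      ┃         
▓   ▓▓▓   ▓▓▓   ▓▓▓      ┃         
 ▓▓▓   ▓▓▓   ▓▓▓   ▓     ┃aultdict 
 ▓▓▓   ▓▓▓   ▓▓▓   ▓     ┃         
 ▓▓▓   ▓▓▓   ▓▓▓   ▓     ┃         
▓   ▓▓▓   ▓▓▓   ▓▓▓      ┃         
▓   ▓▓▓   ▓▓▓   ▓▓▓      ┃         
▓   ▓▓▓   ▓▓▓   ▓▓▓      ┃         
 ▓▓▓   ▓▓▓   ▓▓▓   ▓     ┃):       
 ▓▓▓   ▓▓▓   ▓▓▓   ▓     ┃g        


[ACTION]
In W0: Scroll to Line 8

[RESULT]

━━━━━━━━━━━━━━━━━━━━━━━━━┓━━━━━━━━━
eViewer                  ┃         
─────────────────────────┨─────────
▓   ▓▓▓   ▓▓▓   ▓▓▓      ┃         
▓   ▓▓▓   ▓▓▓   ▓▓▓      ┃         
▓   ▓▓▓   ▓▓▓   ▓▓▓      ┃):       
 ▓▓▓   ▓▓▓   ▓▓▓   ▓     ┃g        
 ▓▓▓   ▓▓▓   ▓▓▓   ▓     ┃         
 ▓▓▓   ▓▓▓   ▓▓▓   ▓     ┃         
▓   ▓▓▓   ▓▓▓   ▓▓▓      ┃         
▓   ▓▓▓   ▓▓▓   ▓▓▓      ┃g {result
▓   ▓▓▓   ▓▓▓   ▓▓▓      ┃         
 ▓▓▓   ▓▓▓   ▓▓▓   ▓     ┃g {config
 ▓▓▓   ▓▓▓   ▓▓▓   ▓     ┃         


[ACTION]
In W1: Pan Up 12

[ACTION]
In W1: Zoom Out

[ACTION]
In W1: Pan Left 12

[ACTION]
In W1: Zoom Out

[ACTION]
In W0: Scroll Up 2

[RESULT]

━━━━━━━━━━━━━━━━━━━━━━━━━┓━━━━━━━━━
eViewer                  ┃         
─────────────────────────┨─────────
▓   ▓▓▓   ▓▓▓   ▓▓▓      ┃         
▓   ▓▓▓   ▓▓▓   ▓▓▓      ┃         
▓   ▓▓▓   ▓▓▓   ▓▓▓      ┃         
 ▓▓▓   ▓▓▓   ▓▓▓   ▓     ┃         
 ▓▓▓   ▓▓▓   ▓▓▓   ▓     ┃):       
 ▓▓▓   ▓▓▓   ▓▓▓   ▓     ┃g        
▓   ▓▓▓   ▓▓▓   ▓▓▓      ┃         
▓   ▓▓▓   ▓▓▓   ▓▓▓      ┃         
▓   ▓▓▓   ▓▓▓   ▓▓▓      ┃         
 ▓▓▓   ▓▓▓   ▓▓▓   ▓     ┃g {result
 ▓▓▓   ▓▓▓   ▓▓▓   ▓     ┃         


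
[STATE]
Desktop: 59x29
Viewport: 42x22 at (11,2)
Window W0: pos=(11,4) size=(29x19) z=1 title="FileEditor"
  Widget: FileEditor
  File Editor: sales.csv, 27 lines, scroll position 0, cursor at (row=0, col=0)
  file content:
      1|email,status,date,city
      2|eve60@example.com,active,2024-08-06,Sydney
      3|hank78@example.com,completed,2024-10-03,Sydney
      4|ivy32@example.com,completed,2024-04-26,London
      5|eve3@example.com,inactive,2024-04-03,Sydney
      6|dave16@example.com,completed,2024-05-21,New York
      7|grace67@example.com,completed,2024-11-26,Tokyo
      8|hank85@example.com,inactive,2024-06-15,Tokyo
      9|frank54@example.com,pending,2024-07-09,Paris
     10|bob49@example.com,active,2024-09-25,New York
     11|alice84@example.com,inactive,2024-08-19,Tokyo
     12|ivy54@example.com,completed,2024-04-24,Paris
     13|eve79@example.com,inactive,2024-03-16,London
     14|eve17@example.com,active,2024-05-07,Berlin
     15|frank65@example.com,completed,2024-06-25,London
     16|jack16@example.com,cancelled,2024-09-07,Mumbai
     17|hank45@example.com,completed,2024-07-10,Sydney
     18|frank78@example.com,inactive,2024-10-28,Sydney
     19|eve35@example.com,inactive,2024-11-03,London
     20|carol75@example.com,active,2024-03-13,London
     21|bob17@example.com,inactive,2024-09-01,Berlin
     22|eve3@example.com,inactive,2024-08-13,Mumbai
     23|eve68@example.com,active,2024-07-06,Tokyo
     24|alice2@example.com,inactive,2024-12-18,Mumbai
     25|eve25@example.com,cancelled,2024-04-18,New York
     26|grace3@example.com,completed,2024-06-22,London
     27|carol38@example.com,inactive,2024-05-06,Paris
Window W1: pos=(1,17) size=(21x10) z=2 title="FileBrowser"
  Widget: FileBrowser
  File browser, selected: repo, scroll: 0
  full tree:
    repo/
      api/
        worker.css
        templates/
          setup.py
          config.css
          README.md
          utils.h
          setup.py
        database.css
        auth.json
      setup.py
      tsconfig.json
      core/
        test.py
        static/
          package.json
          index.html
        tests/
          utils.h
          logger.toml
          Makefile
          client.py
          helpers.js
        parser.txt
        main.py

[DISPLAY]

                                          
                                          
┏━━━━━━━━━━━━━━━━━━━━━━━━━━━┓             
┃ FileEditor                ┃             
┠───────────────────────────┨             
┃█mail,status,date,city    ▲┃             
┃eve60@example.com,active,2█┃             
┃hank78@example.com,complet░┃             
┃ivy32@example.com,complete░┃             
┃eve3@example.com,inactive,░┃             
┃dave16@example.com,complet░┃             
┃grace67@example.com,comple░┃             
┃hank85@example.com,inactiv░┃             
┃frank54@example.com,pendin░┃             
┃bob49@example.com,active,2░┃             
━━━━━━━━━━┓ample.com,inacti░┃             
ser       ┃ple.com,complete░┃             
──────────┨ple.com,inactive░┃             
o/        ┃ple.com,active,2░┃             
pi/       ┃ample.com,comple▼┃             
.py       ┃━━━━━━━━━━━━━━━━━┛             
fig.json  ┃                               


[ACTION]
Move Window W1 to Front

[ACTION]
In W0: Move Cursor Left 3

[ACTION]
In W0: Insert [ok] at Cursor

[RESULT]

                                          
                                          
┏━━━━━━━━━━━━━━━━━━━━━━━━━━━┓             
┃ FileEditor                ┃             
┠───────────────────────────┨             
┃ok█mail,status,date,city  ▲┃             
┃eve60@example.com,active,2█┃             
┃hank78@example.com,complet░┃             
┃ivy32@example.com,complete░┃             
┃eve3@example.com,inactive,░┃             
┃dave16@example.com,complet░┃             
┃grace67@example.com,comple░┃             
┃hank85@example.com,inactiv░┃             
┃frank54@example.com,pendin░┃             
┃bob49@example.com,active,2░┃             
━━━━━━━━━━┓ample.com,inacti░┃             
ser       ┃ple.com,complete░┃             
──────────┨ple.com,inactive░┃             
o/        ┃ple.com,active,2░┃             
pi/       ┃ample.com,comple▼┃             
.py       ┃━━━━━━━━━━━━━━━━━┛             
fig.json  ┃                               


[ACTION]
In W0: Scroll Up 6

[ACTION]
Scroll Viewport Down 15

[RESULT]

┃ok█mail,status,date,city  ▲┃             
┃eve60@example.com,active,2█┃             
┃hank78@example.com,complet░┃             
┃ivy32@example.com,complete░┃             
┃eve3@example.com,inactive,░┃             
┃dave16@example.com,complet░┃             
┃grace67@example.com,comple░┃             
┃hank85@example.com,inactiv░┃             
┃frank54@example.com,pendin░┃             
┃bob49@example.com,active,2░┃             
━━━━━━━━━━┓ample.com,inacti░┃             
ser       ┃ple.com,complete░┃             
──────────┨ple.com,inactive░┃             
o/        ┃ple.com,active,2░┃             
pi/       ┃ample.com,comple▼┃             
.py       ┃━━━━━━━━━━━━━━━━━┛             
fig.json  ┃                               
ore/      ┃                               
          ┃                               
━━━━━━━━━━┛                               
                                          
                                          


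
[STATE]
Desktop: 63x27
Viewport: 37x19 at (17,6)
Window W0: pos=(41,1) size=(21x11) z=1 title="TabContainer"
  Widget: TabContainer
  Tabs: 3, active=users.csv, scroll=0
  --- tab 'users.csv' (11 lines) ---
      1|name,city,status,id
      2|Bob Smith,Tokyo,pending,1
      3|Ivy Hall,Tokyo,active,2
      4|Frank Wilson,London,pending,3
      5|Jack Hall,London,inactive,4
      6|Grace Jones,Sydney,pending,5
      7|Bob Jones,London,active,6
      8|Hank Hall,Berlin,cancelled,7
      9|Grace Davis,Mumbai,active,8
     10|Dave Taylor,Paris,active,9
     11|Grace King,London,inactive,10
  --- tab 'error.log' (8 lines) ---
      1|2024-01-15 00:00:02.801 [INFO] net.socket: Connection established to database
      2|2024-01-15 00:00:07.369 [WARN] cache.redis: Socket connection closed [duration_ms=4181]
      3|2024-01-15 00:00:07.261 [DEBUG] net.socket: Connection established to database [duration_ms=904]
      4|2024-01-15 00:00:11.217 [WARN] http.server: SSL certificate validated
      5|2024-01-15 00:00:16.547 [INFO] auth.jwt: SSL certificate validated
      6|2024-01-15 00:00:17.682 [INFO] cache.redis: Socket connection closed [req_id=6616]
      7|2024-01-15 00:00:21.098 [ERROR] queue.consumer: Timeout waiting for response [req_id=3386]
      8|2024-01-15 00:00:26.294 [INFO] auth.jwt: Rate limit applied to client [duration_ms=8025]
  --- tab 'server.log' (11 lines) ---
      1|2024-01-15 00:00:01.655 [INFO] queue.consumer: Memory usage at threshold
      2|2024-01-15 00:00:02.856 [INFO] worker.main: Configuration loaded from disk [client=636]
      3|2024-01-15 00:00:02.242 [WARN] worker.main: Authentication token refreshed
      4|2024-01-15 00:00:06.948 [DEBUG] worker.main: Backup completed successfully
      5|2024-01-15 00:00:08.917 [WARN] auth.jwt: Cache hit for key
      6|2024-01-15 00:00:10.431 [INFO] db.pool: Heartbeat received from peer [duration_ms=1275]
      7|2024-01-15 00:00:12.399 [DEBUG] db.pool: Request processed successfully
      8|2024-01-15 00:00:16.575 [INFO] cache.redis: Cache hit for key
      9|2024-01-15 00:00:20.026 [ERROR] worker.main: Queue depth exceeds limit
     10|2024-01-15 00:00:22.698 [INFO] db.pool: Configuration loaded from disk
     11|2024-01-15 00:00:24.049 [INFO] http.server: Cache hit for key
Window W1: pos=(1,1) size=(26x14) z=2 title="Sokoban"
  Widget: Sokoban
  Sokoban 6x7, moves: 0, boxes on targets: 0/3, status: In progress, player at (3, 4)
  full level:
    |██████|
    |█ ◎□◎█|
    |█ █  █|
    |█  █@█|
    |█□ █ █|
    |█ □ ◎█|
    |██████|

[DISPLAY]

         ┃              ┃name,city,st
         ┃              ┃Bob Smith,To
         ┃              ┃Ivy Hall,Tok
         ┃              ┃Frank Wilson
         ┃              ┃Jack Hall,Lo
         ┃              ┗━━━━━━━━━━━━
         ┃                           
         ┃                           
━━━━━━━━━┛                           
                                     
                                     
                                     
                                     
                                     
                                     
                                     
                                     
                                     
                                     


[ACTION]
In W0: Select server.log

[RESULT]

         ┃              ┃2024-01-15 0
         ┃              ┃2024-01-15 0
         ┃              ┃2024-01-15 0
         ┃              ┃2024-01-15 0
         ┃              ┃2024-01-15 0
         ┃              ┗━━━━━━━━━━━━
         ┃                           
         ┃                           
━━━━━━━━━┛                           
                                     
                                     
                                     
                                     
                                     
                                     
                                     
                                     
                                     
                                     


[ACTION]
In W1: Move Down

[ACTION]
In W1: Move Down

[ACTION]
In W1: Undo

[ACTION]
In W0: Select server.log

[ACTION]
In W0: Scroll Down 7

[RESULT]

         ┃              ┃2024-01-15 0
         ┃              ┃2024-01-15 0
         ┃              ┃2024-01-15 0
         ┃              ┃2024-01-15 0
         ┃              ┃            
         ┃              ┗━━━━━━━━━━━━
         ┃                           
         ┃                           
━━━━━━━━━┛                           
                                     
                                     
                                     
                                     
                                     
                                     
                                     
                                     
                                     
                                     
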